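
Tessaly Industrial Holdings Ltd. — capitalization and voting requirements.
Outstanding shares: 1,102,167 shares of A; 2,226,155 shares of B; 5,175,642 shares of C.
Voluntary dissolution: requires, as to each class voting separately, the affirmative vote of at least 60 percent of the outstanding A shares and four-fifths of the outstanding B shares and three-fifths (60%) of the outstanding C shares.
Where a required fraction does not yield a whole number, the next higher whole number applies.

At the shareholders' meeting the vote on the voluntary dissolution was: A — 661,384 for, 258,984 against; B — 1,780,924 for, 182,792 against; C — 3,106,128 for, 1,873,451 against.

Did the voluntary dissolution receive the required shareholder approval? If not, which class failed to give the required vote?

A: 3/5 of 1102167 = 661300.20, rounded up to 661301; 661,301 required, 661,384 in favor — approved.
B: 4/5 of 2226155 = 1780924; 1,780,924 required, 1,780,924 in favor — approved.
C: 3/5 of 5175642 = 3105385.20, rounded up to 3105386; 3,105,386 required, 3,106,128 in favor — approved.

Approved — every class gave the required vote.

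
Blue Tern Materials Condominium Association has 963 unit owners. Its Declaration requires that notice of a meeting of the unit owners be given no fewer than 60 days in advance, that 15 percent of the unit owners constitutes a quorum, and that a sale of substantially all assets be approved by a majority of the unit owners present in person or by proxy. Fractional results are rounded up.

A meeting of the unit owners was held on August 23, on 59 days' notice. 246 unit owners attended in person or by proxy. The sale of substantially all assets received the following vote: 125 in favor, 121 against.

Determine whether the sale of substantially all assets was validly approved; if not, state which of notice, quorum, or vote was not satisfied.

Notice: 59 days given; 60 required. Not satisfied.
Quorum: 15% of 963 = 144.45, rounded up to 145; 246 present. Satisfied.
Vote: requires a majority of those present (246); a majority of 246 is 124, so 124 needed; 125 in favor. Satisfied.

Invalid — notice requirement not satisfied.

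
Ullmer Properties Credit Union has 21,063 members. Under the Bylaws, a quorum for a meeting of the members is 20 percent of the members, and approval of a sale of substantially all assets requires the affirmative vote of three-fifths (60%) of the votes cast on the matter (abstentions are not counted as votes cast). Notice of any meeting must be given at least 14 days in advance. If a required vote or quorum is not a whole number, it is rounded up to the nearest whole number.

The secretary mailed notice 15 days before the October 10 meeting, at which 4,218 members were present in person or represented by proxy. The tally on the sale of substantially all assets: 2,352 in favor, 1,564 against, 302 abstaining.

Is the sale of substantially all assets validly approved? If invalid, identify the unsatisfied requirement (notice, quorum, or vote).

Valid — all requirements satisfied.

Notice: 15 days given; 14 required. Satisfied.
Quorum: 20% of 21,063 = 4,212.60, rounded up to 4,213; 4,218 present. Satisfied.
Vote: requires three-fifths of the votes cast (4,218 − 302 abstaining = 3,916); 3/5 of 3916 = 2349.60, rounded up to 2350, so 2,350 needed; 2,352 in favor. Satisfied.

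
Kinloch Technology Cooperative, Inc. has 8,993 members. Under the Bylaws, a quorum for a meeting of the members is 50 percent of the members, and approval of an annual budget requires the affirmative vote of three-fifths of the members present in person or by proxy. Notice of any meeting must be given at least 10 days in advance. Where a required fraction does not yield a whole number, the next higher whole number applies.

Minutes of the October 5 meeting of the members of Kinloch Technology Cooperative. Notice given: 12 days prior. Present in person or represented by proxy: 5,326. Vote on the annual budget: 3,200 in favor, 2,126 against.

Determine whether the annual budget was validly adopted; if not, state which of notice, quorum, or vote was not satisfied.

Notice: 12 days given; 10 required. Satisfied.
Quorum: 50% of 8,993 = 4,496.50, rounded up to 4,497; 5,326 present. Satisfied.
Vote: requires three-fifths of those present (5,326); 3/5 of 5326 = 3195.60, rounded up to 3196, so 3,196 needed; 3,200 in favor. Satisfied.

Valid — all requirements satisfied.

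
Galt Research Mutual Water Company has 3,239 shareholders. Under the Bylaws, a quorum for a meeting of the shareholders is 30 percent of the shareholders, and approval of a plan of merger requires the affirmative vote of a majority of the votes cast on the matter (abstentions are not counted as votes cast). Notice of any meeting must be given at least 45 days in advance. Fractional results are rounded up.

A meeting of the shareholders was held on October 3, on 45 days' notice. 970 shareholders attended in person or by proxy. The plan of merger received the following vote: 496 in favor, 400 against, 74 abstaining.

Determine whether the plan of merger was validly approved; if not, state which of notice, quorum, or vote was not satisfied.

Notice: 45 days given; 45 required. Satisfied.
Quorum: 30% of 3,239 = 971.70, rounded up to 972; 970 present. Not satisfied.
Vote: requires a majority of the votes cast (970 − 74 abstaining = 896); a majority of 896 is 449, so 449 needed; 496 in favor. Satisfied.

Invalid — quorum requirement not satisfied.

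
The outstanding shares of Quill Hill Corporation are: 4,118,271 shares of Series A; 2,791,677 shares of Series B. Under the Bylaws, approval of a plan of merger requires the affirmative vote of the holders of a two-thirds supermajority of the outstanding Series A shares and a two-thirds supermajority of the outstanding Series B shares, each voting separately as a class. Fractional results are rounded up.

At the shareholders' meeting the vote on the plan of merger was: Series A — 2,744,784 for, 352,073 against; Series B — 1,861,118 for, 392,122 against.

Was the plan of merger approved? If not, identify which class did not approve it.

Series A: 2/3 of 4118271 = 2745514; 2,745,514 required, 2,744,784 in favor — not approved.
Series B: 2/3 of 2791677 = 1861118; 1,861,118 required, 1,861,118 in favor — approved.

Not approved — the Series A shares did not give the required vote.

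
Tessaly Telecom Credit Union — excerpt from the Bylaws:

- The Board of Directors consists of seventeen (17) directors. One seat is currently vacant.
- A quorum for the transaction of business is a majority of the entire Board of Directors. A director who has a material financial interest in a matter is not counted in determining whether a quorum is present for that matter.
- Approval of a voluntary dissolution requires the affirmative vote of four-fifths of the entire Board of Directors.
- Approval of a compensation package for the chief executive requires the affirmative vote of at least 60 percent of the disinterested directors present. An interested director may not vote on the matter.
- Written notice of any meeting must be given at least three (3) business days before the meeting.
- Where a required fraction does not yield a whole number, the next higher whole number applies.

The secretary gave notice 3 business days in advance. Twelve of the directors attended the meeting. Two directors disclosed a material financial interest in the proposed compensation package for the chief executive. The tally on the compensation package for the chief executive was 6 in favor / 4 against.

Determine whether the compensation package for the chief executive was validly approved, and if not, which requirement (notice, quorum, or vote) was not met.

Notice: 3 business days given; 3 required (3 ≥ 3). Satisfied.
Quorum: 12 present, but the 2 interested directors do not count, leaving 10. Quorum is 9. Satisfied.
Vote: the compensation package for the chief executive requires three-fifths of the disinterested directors present (12 − 2 = 10). 3/5 of 10 = 6, so 6 affirmative votes are needed; 6 voted in favor. Satisfied.

Valid — all requirements satisfied.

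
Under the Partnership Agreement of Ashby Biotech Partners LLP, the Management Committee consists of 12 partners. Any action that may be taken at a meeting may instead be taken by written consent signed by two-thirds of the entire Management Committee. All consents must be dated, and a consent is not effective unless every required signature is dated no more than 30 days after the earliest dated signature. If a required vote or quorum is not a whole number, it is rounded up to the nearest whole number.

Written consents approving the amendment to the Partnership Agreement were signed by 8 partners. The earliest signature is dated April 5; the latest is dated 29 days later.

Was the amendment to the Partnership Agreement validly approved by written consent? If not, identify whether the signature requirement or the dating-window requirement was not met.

Effective — both the signature and dating-window requirements are satisfied.

Signatures required: two-thirds of 12 — 2/3 of 12 = 8, so 8 needed; 8 signed. Sufficient.
Dating window: the latest signature is 29 days after the earliest; the limit is 30 days. Within the window.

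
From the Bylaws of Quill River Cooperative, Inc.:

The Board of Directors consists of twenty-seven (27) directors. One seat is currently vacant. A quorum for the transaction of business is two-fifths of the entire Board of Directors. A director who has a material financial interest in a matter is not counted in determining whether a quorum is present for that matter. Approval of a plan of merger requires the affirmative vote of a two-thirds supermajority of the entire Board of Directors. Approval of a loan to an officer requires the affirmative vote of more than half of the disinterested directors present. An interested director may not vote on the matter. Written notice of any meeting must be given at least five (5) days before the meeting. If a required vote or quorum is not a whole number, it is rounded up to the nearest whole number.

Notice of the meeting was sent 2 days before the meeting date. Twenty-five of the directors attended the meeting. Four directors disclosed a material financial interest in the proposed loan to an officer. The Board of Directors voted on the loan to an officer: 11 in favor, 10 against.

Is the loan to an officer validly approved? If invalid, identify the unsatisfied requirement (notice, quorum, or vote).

Notice: 2 days given; 5 required (2 < 5). Not satisfied.
Quorum: 25 present, but the 4 interested directors do not count, leaving 21. Quorum is 11. Satisfied.
Vote: the loan to an officer requires a majority of the disinterested directors present (25 − 4 = 21). A majority of 21 is 11, so 11 affirmative votes are needed; 11 voted in favor. Satisfied.

Invalid — notice requirement not satisfied.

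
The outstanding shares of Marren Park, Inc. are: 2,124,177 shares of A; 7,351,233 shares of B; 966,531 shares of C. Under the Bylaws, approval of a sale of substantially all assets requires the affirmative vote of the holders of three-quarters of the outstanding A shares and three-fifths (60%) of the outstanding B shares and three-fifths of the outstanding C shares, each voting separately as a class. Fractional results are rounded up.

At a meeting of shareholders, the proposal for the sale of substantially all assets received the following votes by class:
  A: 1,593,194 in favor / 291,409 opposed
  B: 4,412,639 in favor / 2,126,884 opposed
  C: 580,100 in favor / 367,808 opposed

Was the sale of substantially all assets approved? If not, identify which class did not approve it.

A: 3/4 of 2124177 = 1593132.75, rounded up to 1593133; 1,593,133 required, 1,593,194 in favor — approved.
B: 3/5 of 7351233 = 4410739.80, rounded up to 4410740; 4,410,740 required, 4,412,639 in favor — approved.
C: 3/5 of 966531 = 579918.60, rounded up to 579919; 579,919 required, 580,100 in favor — approved.

Approved — every class gave the required vote.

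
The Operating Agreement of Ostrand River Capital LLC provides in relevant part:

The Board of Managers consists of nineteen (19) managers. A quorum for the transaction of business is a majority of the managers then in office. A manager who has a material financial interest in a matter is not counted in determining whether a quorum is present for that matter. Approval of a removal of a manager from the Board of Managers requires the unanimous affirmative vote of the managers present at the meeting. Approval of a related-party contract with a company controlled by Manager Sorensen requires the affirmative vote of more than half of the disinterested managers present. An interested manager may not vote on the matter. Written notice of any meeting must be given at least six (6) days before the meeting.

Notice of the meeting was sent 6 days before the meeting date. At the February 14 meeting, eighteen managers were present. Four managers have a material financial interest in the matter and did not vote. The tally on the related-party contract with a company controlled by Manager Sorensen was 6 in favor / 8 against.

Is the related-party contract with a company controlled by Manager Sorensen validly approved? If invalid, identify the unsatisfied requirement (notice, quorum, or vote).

Notice: 6 days given; 6 required (6 ≥ 6). Satisfied.
Quorum: 18 present, but the 4 interested managers do not count, leaving 14. Quorum is 10. Satisfied.
Vote: the related-party contract with a company controlled by Manager Sorensen requires a majority of the disinterested managers present (18 − 4 = 14). A majority of 14 is 8, so 8 affirmative votes are needed; 6 voted in favor. Not satisfied.

Invalid — vote requirement not satisfied.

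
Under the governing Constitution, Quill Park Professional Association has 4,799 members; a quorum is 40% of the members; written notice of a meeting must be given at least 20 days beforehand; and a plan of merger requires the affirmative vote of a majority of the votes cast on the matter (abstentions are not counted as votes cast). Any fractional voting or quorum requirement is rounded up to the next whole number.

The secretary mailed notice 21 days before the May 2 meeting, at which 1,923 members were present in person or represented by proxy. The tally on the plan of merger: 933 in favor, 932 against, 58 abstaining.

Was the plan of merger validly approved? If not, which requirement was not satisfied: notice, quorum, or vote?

Notice: 21 days given; 20 required. Satisfied.
Quorum: 40% of 4,799 = 1,919.60, rounded up to 1,920; 1,923 present. Satisfied.
Vote: requires a majority of the votes cast (1,923 − 58 abstaining = 1,865); a majority of 1865 is 933, so 933 needed; 933 in favor. Satisfied.

Valid — all requirements satisfied.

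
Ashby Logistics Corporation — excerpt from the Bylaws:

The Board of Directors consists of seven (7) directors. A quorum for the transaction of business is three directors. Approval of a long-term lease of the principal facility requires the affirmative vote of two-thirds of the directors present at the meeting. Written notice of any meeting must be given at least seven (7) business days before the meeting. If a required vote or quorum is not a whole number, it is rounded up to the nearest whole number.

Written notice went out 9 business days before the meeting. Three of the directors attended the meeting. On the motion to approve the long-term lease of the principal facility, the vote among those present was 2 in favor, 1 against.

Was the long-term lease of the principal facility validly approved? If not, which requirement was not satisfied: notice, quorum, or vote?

Valid — all requirements satisfied.

Notice: 9 business days given; 7 required (9 ≥ 7). Satisfied.
Quorum: 3 present; quorum is 3. Satisfied.
Vote: the long-term lease of the principal facility requires two-thirds of the directors present (3). 2/3 of 3 = 2, so 2 affirmative votes are needed; 2 voted in favor. Satisfied.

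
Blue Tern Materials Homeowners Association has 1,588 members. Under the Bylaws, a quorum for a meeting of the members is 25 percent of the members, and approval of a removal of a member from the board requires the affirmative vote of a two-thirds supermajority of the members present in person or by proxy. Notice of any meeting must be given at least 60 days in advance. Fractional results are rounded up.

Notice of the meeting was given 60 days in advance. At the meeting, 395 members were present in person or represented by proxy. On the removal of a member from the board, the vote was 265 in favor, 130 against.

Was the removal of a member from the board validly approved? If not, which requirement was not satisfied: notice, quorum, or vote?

Notice: 60 days given; 60 required. Satisfied.
Quorum: 25% of 1,588 = 397; 395 present. Not satisfied.
Vote: requires two-thirds of those present (395); 2/3 of 395 = 263.33, rounded up to 264, so 264 needed; 265 in favor. Satisfied.

Invalid — quorum requirement not satisfied.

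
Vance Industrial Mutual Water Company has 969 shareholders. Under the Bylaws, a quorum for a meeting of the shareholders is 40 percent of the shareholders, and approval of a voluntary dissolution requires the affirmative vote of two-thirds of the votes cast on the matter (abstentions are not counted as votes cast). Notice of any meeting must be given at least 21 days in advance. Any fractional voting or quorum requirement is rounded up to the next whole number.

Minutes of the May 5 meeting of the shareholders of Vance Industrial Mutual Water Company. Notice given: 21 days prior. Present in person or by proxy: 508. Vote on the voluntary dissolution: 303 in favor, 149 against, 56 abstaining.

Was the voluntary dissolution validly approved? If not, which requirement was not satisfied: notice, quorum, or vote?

Valid — all requirements satisfied.

Notice: 21 days given; 21 required. Satisfied.
Quorum: 40% of 969 = 387.60, rounded up to 388; 508 present. Satisfied.
Vote: requires two-thirds of the votes cast (508 − 56 abstaining = 452); 2/3 of 452 = 301.33, rounded up to 302, so 302 needed; 303 in favor. Satisfied.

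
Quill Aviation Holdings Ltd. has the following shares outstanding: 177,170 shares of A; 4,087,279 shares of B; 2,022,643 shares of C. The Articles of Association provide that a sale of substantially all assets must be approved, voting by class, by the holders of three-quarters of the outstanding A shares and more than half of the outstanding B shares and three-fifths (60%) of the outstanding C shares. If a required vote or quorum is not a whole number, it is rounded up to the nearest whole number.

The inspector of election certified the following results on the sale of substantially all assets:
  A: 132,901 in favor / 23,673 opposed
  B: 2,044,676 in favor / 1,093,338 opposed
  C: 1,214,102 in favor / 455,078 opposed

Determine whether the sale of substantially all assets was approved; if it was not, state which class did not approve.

A: 3/4 of 177170 = 132877.50, rounded up to 132878; 132,878 required, 132,901 in favor — approved.
B: a majority of 4087279 is 2043640; 2,043,640 required, 2,044,676 in favor — approved.
C: 3/5 of 2022643 = 1213585.80, rounded up to 1213586; 1,213,586 required, 1,214,102 in favor — approved.

Approved — every class gave the required vote.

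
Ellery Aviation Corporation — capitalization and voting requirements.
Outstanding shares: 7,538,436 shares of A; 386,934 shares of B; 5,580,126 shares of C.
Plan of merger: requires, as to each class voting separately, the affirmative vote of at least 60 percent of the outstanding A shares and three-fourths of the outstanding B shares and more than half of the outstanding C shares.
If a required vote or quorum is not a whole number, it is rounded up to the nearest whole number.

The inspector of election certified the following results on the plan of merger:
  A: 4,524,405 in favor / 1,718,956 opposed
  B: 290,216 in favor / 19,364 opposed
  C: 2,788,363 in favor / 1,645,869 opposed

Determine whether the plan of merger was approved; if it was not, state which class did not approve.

A: 3/5 of 7538436 = 4523061.60, rounded up to 4523062; 4,523,062 required, 4,524,405 in favor — approved.
B: 3/4 of 386934 = 290200.50, rounded up to 290201; 290,201 required, 290,216 in favor — approved.
C: a majority of 5580126 is 2790064; 2,790,064 required, 2,788,363 in favor — not approved.

Not approved — the C shares did not give the required vote.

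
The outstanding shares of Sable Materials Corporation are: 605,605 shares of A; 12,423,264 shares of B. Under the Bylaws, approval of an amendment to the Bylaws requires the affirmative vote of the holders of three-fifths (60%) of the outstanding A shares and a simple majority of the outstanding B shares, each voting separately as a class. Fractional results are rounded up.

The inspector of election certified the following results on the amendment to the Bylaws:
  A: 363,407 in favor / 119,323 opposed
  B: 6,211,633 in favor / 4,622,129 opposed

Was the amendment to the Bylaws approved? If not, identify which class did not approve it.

Approved — every class gave the required vote.

A: 3/5 of 605605 = 363363; 363,363 required, 363,407 in favor — approved.
B: a majority of 12423264 is 6211633; 6,211,633 required, 6,211,633 in favor — approved.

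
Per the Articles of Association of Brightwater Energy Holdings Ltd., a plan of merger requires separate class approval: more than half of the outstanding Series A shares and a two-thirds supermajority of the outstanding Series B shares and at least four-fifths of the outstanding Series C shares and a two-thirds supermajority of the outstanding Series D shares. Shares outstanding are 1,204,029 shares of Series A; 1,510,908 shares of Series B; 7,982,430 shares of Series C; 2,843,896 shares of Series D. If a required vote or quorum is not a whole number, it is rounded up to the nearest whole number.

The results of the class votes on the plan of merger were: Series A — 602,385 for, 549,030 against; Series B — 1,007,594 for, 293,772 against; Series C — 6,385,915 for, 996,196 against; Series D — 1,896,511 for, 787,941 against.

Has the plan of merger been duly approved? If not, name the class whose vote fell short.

Series A: a majority of 1204029 is 602015; 602,015 required, 602,385 in favor — approved.
Series B: 2/3 of 1510908 = 1007272; 1,007,272 required, 1,007,594 in favor — approved.
Series C: 4/5 of 7982430 = 6385944; 6,385,944 required, 6,385,915 in favor — not approved.
Series D: 2/3 of 2843896 = 1895930.67, rounded up to 1895931; 1,895,931 required, 1,896,511 in favor — approved.

Not approved — the Series C shares did not give the required vote.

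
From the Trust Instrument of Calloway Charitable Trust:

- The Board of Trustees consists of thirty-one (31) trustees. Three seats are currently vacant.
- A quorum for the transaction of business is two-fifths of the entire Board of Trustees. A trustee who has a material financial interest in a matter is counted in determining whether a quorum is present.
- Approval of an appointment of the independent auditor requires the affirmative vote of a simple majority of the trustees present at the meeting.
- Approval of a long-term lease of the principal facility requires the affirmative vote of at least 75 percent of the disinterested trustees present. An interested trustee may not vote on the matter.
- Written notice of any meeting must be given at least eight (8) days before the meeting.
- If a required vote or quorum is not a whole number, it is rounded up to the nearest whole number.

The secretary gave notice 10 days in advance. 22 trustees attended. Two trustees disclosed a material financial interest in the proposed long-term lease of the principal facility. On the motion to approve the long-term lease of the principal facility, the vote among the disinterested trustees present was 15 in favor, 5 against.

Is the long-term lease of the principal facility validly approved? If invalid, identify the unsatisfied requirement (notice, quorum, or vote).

Notice: 10 days given; 8 required (10 ≥ 8). Satisfied.
Quorum: 22 present (interested trustees count toward quorum); quorum is 13. Satisfied.
Vote: the long-term lease of the principal facility requires three-fourths of the disinterested trustees present (22 − 2 = 20). 3/4 of 20 = 15, so 15 affirmative votes are needed; 15 voted in favor. Satisfied.

Valid — all requirements satisfied.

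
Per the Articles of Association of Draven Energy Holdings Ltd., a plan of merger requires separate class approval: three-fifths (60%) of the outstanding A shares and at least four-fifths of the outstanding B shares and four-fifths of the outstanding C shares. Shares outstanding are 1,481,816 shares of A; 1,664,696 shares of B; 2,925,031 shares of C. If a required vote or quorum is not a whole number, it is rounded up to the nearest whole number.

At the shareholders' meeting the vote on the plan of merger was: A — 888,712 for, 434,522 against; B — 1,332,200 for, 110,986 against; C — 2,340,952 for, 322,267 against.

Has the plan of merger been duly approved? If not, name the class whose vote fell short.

Not approved — the A shares did not give the required vote.

A: 3/5 of 1481816 = 889089.60, rounded up to 889090; 889,090 required, 888,712 in favor — not approved.
B: 4/5 of 1664696 = 1331756.80, rounded up to 1331757; 1,331,757 required, 1,332,200 in favor — approved.
C: 4/5 of 2925031 = 2340024.80, rounded up to 2340025; 2,340,025 required, 2,340,952 in favor — approved.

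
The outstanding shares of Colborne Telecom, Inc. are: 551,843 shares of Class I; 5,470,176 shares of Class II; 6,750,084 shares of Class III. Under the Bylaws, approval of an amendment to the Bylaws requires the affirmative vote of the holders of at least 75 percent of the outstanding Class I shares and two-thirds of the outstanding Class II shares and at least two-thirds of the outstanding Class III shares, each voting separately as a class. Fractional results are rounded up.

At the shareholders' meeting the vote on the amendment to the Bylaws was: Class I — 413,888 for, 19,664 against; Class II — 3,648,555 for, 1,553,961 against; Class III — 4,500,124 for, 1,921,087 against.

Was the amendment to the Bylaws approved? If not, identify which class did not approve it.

Class I: 3/4 of 551843 = 413882.25, rounded up to 413883; 413,883 required, 413,888 in favor — approved.
Class II: 2/3 of 5470176 = 3646784; 3,646,784 required, 3,648,555 in favor — approved.
Class III: 2/3 of 6750084 = 4500056; 4,500,056 required, 4,500,124 in favor — approved.

Approved — every class gave the required vote.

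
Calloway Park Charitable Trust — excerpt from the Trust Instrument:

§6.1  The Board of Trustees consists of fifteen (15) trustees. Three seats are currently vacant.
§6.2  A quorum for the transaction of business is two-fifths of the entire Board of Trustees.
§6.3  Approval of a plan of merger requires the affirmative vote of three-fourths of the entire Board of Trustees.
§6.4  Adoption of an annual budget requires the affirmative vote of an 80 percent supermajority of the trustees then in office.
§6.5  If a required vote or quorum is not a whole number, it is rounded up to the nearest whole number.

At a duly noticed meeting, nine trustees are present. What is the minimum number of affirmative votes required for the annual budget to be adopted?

10

The annual budget requires four-fifths of the trustees then in office (12).
4/5 of 12 = 9.60, rounded up to 10.
(Only 9 can vote, so the annual budget cannot pass at this meeting, but the required vote is still 10.)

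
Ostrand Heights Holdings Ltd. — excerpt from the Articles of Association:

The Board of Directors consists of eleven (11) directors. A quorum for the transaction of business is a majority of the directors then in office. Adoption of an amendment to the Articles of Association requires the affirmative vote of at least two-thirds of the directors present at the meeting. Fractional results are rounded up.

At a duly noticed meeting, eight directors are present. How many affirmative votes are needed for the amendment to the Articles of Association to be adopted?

The amendment to the Articles of Association requires two-thirds of the directors present (8).
2/3 of 8 = 5.33, rounded up to 6.

6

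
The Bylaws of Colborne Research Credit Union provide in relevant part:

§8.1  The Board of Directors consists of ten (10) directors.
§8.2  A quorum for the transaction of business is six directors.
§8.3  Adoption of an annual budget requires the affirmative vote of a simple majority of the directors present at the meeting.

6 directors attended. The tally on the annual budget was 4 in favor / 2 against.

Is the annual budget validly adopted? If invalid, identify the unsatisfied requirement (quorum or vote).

Valid — all requirements satisfied.

Quorum: 6 present; quorum is 6. Satisfied.
Vote: the annual budget requires a majority of the directors present (6). A majority of 6 is 4, so 4 affirmative votes are needed; 4 voted in favor. Satisfied.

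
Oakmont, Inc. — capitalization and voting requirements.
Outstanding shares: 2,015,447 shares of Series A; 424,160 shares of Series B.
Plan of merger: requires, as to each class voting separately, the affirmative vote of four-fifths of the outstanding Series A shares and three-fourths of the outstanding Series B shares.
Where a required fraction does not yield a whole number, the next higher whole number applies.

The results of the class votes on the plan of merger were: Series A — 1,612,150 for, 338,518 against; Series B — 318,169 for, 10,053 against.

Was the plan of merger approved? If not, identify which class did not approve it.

Series A: 4/5 of 2015447 = 1612357.60, rounded up to 1612358; 1,612,358 required, 1,612,150 in favor — not approved.
Series B: 3/4 of 424160 = 318120; 318,120 required, 318,169 in favor — approved.

Not approved — the Series A shares did not give the required vote.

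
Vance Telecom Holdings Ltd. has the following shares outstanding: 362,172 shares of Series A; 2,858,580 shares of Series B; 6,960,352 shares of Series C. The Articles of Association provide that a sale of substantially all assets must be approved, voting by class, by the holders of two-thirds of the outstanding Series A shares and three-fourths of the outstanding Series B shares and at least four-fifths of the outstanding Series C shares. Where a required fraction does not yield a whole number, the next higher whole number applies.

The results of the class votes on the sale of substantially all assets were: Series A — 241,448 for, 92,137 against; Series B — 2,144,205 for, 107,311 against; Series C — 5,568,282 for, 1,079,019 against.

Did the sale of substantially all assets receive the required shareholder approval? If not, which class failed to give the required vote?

Series A: 2/3 of 362172 = 241448; 241,448 required, 241,448 in favor — approved.
Series B: 3/4 of 2858580 = 2143935; 2,143,935 required, 2,144,205 in favor — approved.
Series C: 4/5 of 6960352 = 5568281.60, rounded up to 5568282; 5,568,282 required, 5,568,282 in favor — approved.

Approved — every class gave the required vote.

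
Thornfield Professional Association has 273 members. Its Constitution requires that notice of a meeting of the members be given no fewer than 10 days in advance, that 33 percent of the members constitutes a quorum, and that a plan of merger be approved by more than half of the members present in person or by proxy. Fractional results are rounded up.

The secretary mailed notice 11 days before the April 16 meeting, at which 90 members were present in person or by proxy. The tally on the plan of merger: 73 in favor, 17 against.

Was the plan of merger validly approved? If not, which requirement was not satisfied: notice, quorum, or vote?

Invalid — quorum requirement not satisfied.

Notice: 11 days given; 10 required. Satisfied.
Quorum: 33% of 273 = 90.09, rounded up to 91; 90 present. Not satisfied.
Vote: requires a majority of those present (90); a majority of 90 is 46, so 46 needed; 73 in favor. Satisfied.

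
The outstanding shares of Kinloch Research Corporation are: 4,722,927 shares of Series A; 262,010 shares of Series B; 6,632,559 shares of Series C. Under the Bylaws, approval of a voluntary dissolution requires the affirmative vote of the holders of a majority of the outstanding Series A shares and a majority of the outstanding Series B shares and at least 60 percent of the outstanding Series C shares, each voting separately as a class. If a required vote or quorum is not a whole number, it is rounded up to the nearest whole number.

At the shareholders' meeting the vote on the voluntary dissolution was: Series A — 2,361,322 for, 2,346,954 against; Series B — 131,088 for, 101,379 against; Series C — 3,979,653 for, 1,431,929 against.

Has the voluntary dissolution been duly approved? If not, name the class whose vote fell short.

Not approved — the Series A shares did not give the required vote.

Series A: a majority of 4722927 is 2361464; 2,361,464 required, 2,361,322 in favor — not approved.
Series B: a majority of 262010 is 131006; 131,006 required, 131,088 in favor — approved.
Series C: 3/5 of 6632559 = 3979535.40, rounded up to 3979536; 3,979,536 required, 3,979,653 in favor — approved.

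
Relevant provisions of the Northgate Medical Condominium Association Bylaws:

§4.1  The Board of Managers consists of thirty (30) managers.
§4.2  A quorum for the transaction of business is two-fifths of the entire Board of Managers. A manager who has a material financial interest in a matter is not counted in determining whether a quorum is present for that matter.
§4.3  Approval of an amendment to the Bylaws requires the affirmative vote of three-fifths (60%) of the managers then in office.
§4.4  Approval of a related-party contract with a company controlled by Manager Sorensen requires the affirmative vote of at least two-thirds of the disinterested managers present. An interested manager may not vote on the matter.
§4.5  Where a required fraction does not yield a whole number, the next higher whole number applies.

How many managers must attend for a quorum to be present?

2/5 of 30 = 12.

12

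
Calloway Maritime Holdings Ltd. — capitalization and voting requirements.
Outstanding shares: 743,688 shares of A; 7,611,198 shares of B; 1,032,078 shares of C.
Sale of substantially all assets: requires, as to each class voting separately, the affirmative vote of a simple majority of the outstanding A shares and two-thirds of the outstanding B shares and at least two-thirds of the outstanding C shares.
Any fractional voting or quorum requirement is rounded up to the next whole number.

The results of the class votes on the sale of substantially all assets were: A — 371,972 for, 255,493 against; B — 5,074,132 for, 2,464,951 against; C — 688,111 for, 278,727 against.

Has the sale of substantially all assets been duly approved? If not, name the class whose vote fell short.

A: a majority of 743688 is 371845; 371,845 required, 371,972 in favor — approved.
B: 2/3 of 7611198 = 5074132; 5,074,132 required, 5,074,132 in favor — approved.
C: 2/3 of 1032078 = 688052; 688,052 required, 688,111 in favor — approved.

Approved — every class gave the required vote.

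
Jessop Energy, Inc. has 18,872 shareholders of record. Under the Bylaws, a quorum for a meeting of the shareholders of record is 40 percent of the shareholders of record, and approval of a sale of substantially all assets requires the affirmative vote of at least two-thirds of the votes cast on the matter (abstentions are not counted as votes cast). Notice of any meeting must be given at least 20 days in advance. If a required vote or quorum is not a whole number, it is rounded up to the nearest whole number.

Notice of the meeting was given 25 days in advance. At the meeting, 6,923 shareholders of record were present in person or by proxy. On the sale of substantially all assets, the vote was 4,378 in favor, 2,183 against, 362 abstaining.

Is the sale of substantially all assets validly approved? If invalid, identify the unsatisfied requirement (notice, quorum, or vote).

Invalid — quorum requirement not satisfied.

Notice: 25 days given; 20 required. Satisfied.
Quorum: 40% of 18,872 = 7,548.80, rounded up to 7,549; 6,923 present. Not satisfied.
Vote: requires two-thirds of the votes cast (6,923 − 362 abstaining = 6,561); 2/3 of 6561 = 4374, so 4,374 needed; 4,378 in favor. Satisfied.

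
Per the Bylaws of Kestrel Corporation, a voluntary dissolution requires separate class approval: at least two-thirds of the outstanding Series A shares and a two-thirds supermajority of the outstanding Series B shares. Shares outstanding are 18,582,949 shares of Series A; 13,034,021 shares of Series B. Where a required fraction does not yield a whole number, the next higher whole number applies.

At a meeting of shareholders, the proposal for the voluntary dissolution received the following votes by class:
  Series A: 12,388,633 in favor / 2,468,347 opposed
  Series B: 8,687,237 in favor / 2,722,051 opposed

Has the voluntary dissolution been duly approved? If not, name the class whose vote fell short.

Not approved — the Series B shares did not give the required vote.

Series A: 2/3 of 18582949 = 12388632.67, rounded up to 12388633; 12,388,633 required, 12,388,633 in favor — approved.
Series B: 2/3 of 13034021 = 8689347.33, rounded up to 8689348; 8,689,348 required, 8,687,237 in favor — not approved.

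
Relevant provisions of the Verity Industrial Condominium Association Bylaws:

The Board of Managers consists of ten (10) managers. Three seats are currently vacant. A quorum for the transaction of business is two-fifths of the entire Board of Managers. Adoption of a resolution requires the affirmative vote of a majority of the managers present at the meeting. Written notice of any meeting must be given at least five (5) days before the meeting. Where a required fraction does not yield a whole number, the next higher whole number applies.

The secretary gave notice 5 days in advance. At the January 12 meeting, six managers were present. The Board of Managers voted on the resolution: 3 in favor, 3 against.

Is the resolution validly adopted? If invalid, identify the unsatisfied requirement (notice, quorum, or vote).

Notice: 5 days given; 5 required (5 ≥ 5). Satisfied.
Quorum: 6 present; quorum is 4. Satisfied.
Vote: the resolution requires a majority of the managers present (6). A majority of 6 is 4, so 4 affirmative votes are needed; 3 voted in favor. Not satisfied.

Invalid — vote requirement not satisfied.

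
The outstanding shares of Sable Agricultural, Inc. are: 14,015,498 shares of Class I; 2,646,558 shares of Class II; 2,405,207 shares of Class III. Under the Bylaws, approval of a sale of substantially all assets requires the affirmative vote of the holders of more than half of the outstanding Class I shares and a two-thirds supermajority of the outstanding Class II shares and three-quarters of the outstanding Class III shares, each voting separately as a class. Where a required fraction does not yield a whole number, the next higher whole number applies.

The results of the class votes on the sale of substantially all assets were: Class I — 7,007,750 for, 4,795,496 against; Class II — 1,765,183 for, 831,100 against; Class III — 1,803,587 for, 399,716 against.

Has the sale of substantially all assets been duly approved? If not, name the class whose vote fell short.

Class I: a majority of 14015498 is 7007750; 7,007,750 required, 7,007,750 in favor — approved.
Class II: 2/3 of 2646558 = 1764372; 1,764,372 required, 1,765,183 in favor — approved.
Class III: 3/4 of 2405207 = 1803905.25, rounded up to 1803906; 1,803,906 required, 1,803,587 in favor — not approved.

Not approved — the Class III shares did not give the required vote.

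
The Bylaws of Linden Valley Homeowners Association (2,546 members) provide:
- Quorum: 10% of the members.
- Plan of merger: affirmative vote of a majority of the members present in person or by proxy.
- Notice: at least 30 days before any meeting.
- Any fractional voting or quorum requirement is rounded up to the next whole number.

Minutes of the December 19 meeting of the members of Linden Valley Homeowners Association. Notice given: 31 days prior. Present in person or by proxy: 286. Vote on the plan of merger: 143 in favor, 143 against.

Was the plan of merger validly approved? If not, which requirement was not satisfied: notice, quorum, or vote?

Notice: 31 days given; 30 required. Satisfied.
Quorum: 10% of 2,546 = 254.60, rounded up to 255; 286 present. Satisfied.
Vote: requires a majority of those present (286); a majority of 286 is 144, so 144 needed; 143 in favor. Not satisfied.

Invalid — vote requirement not satisfied.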